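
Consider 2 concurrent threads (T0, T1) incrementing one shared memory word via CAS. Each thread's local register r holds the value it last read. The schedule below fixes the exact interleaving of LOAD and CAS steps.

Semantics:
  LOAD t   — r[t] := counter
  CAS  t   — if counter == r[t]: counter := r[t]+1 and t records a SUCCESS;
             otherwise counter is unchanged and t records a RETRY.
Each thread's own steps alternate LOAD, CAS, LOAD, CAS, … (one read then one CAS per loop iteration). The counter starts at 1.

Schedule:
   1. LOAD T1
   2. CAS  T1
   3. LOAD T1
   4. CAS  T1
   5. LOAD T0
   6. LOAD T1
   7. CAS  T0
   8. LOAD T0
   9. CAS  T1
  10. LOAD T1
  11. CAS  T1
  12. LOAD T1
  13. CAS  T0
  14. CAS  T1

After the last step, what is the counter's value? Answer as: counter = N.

step 1: T1 LOAD ⇒ load; ctr=1 reg=1
step 2: T1 CAS ⇒ ok; ctr=2 reg=1
step 3: T1 LOAD ⇒ load; ctr=2 reg=2
step 4: T1 CAS ⇒ ok; ctr=3 reg=2
step 5: T0 LOAD ⇒ load; ctr=3 reg=3
step 6: T1 LOAD ⇒ load; ctr=3 reg=3
step 7: T0 CAS ⇒ ok; ctr=4 reg=3
step 8: T0 LOAD ⇒ load; ctr=4 reg=4
step 9: T1 CAS ⇒ retry; ctr=4 reg=3
step 10: T1 LOAD ⇒ load; ctr=4 reg=4
step 11: T1 CAS ⇒ ok; ctr=5 reg=4
step 12: T1 LOAD ⇒ load; ctr=5 reg=5
step 13: T0 CAS ⇒ retry; ctr=5 reg=4
step 14: T1 CAS ⇒ ok; ctr=6 reg=5

counter = 6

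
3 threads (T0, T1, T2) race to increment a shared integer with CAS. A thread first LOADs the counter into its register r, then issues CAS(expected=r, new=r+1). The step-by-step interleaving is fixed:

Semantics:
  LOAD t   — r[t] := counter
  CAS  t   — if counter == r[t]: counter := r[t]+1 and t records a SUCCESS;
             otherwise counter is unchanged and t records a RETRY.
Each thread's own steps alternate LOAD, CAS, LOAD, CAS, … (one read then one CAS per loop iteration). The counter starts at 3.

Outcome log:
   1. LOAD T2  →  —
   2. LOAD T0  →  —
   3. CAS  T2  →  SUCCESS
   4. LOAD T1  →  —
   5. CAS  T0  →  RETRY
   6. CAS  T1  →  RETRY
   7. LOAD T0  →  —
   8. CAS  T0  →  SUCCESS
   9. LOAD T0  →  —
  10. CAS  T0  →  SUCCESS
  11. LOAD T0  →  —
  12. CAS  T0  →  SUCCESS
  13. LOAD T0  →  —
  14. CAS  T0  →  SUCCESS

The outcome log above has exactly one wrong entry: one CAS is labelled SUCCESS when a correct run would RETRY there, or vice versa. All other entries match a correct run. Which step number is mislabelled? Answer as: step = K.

step = 6

Reference trace:
1. LOAD T2 → mem=3 r[T2]=3 [LOAD]
2. LOAD T0 → mem=3 r[T0]=3 [LOAD]
3. CAS T2 → mem=4 r[T2]=3 [OK]
4. LOAD T1 → mem=4 r[T1]=4 [LOAD]
5. CAS T0 → mem=4 r[T0]=3 [RETRY]
6. CAS T1 → mem=5 r[T1]=4 [OK]
7. LOAD T0 → mem=5 r[T0]=5 [LOAD]
8. CAS T0 → mem=6 r[T0]=5 [OK]
9. LOAD T0 → mem=6 r[T0]=6 [LOAD]
10. CAS T0 → mem=7 r[T0]=6 [OK]
11. LOAD T0 → mem=7 r[T0]=7 [LOAD]
12. CAS T0 → mem=8 r[T0]=7 [OK]
13. LOAD T0 → mem=8 r[T0]=8 [LOAD]
14. CAS T0 → mem=9 r[T0]=8 [OK]
Mismatch at 6.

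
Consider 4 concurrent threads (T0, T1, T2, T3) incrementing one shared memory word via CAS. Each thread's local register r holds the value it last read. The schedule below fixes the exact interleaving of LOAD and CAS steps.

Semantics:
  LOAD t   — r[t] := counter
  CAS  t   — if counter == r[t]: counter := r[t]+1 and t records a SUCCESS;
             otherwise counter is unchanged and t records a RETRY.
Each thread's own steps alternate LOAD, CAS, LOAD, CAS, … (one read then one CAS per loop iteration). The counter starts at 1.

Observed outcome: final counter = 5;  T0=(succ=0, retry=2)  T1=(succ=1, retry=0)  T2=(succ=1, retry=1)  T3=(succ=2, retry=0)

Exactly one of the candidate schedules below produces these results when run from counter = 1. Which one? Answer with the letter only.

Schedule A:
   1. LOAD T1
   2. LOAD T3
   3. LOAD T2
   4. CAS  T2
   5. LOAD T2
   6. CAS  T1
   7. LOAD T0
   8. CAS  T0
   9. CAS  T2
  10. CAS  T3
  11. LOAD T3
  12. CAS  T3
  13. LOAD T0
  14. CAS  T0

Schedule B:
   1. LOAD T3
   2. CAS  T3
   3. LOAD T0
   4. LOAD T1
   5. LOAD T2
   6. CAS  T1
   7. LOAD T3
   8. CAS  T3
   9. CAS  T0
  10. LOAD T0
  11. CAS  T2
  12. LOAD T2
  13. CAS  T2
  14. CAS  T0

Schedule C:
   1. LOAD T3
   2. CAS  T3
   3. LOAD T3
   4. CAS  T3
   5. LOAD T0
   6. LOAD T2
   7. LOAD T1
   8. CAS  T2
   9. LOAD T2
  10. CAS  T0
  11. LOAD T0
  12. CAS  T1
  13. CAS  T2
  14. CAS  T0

Simulating candidate B:
T3 LOAD — after: cnt=1, r=1 — load
T3 CAS — after: cnt=2, r=1 — ok
T0 LOAD — after: cnt=2, r=2 — load
T1 LOAD — after: cnt=2, r=2 — load
T2 LOAD — after: cnt=2, r=2 — load
T1 CAS — after: cnt=3, r=2 — ok
T3 LOAD — after: cnt=3, r=3 — load
T3 CAS — after: cnt=4, r=3 — ok
T0 CAS — after: cnt=4, r=2 — retry
T0 LOAD — after: cnt=4, r=4 — load
T2 CAS — after: cnt=4, r=2 — retry
T2 LOAD — after: cnt=4, r=4 — load
T2 CAS — after: cnt=5, r=4 — ok
T0 CAS — after: cnt=5, r=4 — retry

B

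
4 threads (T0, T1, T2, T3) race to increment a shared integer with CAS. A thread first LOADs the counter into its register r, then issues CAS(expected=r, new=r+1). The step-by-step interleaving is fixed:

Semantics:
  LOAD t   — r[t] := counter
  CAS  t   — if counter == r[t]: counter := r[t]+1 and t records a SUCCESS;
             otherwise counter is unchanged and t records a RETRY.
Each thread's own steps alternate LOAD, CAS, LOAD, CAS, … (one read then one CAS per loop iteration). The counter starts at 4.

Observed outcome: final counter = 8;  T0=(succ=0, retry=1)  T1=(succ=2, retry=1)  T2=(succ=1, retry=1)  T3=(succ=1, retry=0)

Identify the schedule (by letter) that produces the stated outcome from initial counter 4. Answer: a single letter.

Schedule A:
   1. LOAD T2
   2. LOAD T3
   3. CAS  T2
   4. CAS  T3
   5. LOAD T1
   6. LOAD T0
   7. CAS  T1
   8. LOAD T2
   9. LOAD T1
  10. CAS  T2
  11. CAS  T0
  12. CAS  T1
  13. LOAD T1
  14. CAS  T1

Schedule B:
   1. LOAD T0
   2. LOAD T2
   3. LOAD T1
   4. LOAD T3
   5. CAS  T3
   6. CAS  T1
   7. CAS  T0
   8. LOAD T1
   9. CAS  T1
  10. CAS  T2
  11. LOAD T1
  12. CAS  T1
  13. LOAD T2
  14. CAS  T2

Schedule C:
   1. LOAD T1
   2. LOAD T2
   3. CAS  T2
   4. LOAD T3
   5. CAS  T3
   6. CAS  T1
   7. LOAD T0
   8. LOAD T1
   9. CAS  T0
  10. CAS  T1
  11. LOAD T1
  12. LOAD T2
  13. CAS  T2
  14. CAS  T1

Run B:
T0 LOAD — after: cnt=4, r=4 — load
T2 LOAD — after: cnt=4, r=4 — load
T1 LOAD — after: cnt=4, r=4 — load
T3 LOAD — after: cnt=4, r=4 — load
T3 CAS — after: cnt=5, r=4 — ok
T1 CAS — after: cnt=5, r=4 — retry
T0 CAS — after: cnt=5, r=4 — retry
T1 LOAD — after: cnt=5, r=5 — load
T1 CAS — after: cnt=6, r=5 — ok
T2 CAS — after: cnt=6, r=4 — retry
T1 LOAD — after: cnt=6, r=6 — load
T1 CAS — after: cnt=7, r=6 — ok
T2 LOAD — after: cnt=7, r=7 — load
T2 CAS — after: cnt=8, r=7 — ok

B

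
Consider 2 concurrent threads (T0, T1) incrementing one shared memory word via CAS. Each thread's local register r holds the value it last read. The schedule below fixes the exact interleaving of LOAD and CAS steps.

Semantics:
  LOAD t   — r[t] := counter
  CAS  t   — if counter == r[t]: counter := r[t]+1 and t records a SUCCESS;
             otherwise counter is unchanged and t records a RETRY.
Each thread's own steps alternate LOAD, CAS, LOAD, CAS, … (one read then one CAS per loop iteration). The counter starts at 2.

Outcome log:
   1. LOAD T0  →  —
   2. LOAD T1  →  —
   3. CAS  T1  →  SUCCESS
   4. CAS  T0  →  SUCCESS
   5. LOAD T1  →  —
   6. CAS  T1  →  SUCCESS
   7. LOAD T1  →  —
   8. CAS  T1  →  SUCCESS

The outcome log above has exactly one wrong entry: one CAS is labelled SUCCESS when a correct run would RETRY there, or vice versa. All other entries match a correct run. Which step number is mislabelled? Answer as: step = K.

step = 4

Re-executing:
1. LOAD T0 → mem=2 r[T0]=2 [LOAD]
2. LOAD T1 → mem=2 r[T1]=2 [LOAD]
3. CAS T1 → mem=3 r[T1]=2 [OK]
4. CAS T0 → mem=3 r[T0]=2 [RETRY]
5. LOAD T1 → mem=3 r[T1]=3 [LOAD]
6. CAS T1 → mem=4 r[T1]=3 [OK]
7. LOAD T1 → mem=4 r[T1]=4 [LOAD]
8. CAS T1 → mem=5 r[T1]=4 [OK]
Mismatch at 4.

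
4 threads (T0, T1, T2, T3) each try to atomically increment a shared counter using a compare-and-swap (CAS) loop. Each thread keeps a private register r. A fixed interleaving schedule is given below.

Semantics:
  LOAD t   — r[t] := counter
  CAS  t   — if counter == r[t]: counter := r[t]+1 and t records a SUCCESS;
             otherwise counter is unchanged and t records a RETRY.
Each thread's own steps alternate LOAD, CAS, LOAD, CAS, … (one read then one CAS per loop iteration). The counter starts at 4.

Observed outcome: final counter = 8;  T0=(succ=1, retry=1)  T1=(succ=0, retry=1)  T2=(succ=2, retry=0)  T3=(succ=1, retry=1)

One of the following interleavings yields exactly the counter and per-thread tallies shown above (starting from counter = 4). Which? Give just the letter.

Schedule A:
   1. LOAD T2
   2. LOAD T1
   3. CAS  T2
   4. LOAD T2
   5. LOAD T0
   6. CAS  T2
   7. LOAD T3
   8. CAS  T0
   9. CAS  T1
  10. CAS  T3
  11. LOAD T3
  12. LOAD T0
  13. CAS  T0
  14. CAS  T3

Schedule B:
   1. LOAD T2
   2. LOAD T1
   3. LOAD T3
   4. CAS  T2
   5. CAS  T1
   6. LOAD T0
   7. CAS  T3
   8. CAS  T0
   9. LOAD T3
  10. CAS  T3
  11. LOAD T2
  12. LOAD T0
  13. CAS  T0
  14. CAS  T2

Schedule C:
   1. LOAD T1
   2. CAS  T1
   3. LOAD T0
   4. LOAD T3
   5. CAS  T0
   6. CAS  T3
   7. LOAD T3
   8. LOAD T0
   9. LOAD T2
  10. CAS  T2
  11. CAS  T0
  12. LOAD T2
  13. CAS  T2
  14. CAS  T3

A

Tracing schedule A:
step 1: T2 LOAD ⇒ load; ctr=4 reg=4
step 2: T1 LOAD ⇒ load; ctr=4 reg=4
step 3: T2 CAS ⇒ ok; ctr=5 reg=4
step 4: T2 LOAD ⇒ load; ctr=5 reg=5
step 5: T0 LOAD ⇒ load; ctr=5 reg=5
step 6: T2 CAS ⇒ ok; ctr=6 reg=5
step 7: T3 LOAD ⇒ load; ctr=6 reg=6
step 8: T0 CAS ⇒ retry; ctr=6 reg=5
step 9: T1 CAS ⇒ retry; ctr=6 reg=4
step 10: T3 CAS ⇒ ok; ctr=7 reg=6
step 11: T3 LOAD ⇒ load; ctr=7 reg=7
step 12: T0 LOAD ⇒ load; ctr=7 reg=7
step 13: T0 CAS ⇒ ok; ctr=8 reg=7
step 14: T3 CAS ⇒ retry; ctr=8 reg=7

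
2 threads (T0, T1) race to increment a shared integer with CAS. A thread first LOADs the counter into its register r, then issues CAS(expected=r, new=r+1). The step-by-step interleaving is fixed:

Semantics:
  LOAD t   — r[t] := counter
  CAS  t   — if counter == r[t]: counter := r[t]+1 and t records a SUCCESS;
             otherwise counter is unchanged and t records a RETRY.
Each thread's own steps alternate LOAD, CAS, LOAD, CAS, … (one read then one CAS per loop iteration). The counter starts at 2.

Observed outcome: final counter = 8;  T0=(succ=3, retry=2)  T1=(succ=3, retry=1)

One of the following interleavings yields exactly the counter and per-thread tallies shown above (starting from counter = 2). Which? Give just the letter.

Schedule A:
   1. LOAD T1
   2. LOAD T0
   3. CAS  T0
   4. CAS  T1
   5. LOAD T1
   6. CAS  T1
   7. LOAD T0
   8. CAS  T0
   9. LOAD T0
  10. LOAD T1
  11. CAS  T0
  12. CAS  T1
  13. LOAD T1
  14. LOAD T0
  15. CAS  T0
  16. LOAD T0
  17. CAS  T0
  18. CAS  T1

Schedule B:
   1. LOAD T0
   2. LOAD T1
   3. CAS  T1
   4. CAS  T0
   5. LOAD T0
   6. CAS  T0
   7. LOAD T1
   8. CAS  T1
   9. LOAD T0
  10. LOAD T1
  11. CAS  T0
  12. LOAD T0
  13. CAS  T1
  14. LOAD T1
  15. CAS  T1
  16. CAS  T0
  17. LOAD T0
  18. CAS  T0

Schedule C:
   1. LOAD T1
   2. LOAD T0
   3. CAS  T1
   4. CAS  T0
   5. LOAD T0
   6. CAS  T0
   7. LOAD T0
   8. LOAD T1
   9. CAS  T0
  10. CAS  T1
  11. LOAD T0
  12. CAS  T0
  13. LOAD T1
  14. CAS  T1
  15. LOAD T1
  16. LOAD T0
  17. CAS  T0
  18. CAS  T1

B

Run B:
1. LOAD T0 → mem=2 r[T0]=2 [LOAD]
2. LOAD T1 → mem=2 r[T1]=2 [LOAD]
3. CAS T1 → mem=3 r[T1]=2 [OK]
4. CAS T0 → mem=3 r[T0]=2 [RETRY]
5. LOAD T0 → mem=3 r[T0]=3 [LOAD]
6. CAS T0 → mem=4 r[T0]=3 [OK]
7. LOAD T1 → mem=4 r[T1]=4 [LOAD]
8. CAS T1 → mem=5 r[T1]=4 [OK]
9. LOAD T0 → mem=5 r[T0]=5 [LOAD]
10. LOAD T1 → mem=5 r[T1]=5 [LOAD]
11. CAS T0 → mem=6 r[T0]=5 [OK]
12. LOAD T0 → mem=6 r[T0]=6 [LOAD]
13. CAS T1 → mem=6 r[T1]=5 [RETRY]
14. LOAD T1 → mem=6 r[T1]=6 [LOAD]
15. CAS T1 → mem=7 r[T1]=6 [OK]
16. CAS T0 → mem=7 r[T0]=6 [RETRY]
17. LOAD T0 → mem=7 r[T0]=7 [LOAD]
18. CAS T0 → mem=8 r[T0]=7 [OK]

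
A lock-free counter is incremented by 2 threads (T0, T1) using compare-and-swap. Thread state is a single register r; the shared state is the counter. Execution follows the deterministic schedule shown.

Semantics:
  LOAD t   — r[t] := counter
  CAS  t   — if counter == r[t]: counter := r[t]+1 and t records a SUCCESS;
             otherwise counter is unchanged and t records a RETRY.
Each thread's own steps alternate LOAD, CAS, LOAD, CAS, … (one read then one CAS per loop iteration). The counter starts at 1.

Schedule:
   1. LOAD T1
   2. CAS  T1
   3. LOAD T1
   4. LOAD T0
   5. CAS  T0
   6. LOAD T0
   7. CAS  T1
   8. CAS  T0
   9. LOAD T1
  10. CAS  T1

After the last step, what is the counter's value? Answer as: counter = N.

T1 LOAD — after: cnt=1, r=1 — load
T1 CAS — after: cnt=2, r=1 — ok
T1 LOAD — after: cnt=2, r=2 — load
T0 LOAD — after: cnt=2, r=2 — load
T0 CAS — after: cnt=3, r=2 — ok
T0 LOAD — after: cnt=3, r=3 — load
T1 CAS — after: cnt=3, r=2 — retry
T0 CAS — after: cnt=4, r=3 — ok
T1 LOAD — after: cnt=4, r=4 — load
T1 CAS — after: cnt=5, r=4 — ok

counter = 5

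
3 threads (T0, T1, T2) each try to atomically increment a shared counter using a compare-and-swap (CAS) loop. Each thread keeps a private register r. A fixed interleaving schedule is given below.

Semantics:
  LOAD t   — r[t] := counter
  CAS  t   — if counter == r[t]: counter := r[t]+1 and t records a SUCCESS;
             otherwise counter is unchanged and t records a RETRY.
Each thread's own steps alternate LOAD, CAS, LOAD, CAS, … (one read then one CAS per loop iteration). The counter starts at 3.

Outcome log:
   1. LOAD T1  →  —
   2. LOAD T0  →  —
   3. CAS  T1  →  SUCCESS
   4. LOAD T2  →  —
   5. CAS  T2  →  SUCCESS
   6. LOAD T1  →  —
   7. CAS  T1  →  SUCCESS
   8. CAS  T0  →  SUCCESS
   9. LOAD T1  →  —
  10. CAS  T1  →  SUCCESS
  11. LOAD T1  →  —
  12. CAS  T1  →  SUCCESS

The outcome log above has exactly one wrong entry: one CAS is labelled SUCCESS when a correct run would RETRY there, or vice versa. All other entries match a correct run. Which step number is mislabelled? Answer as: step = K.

step = 8

Reference trace:
T1 LOAD — after: cnt=3, r=3 — load
T0 LOAD — after: cnt=3, r=3 — load
T1 CAS — after: cnt=4, r=3 — ok
T2 LOAD — after: cnt=4, r=4 — load
T2 CAS — after: cnt=5, r=4 — ok
T1 LOAD — after: cnt=5, r=5 — load
T1 CAS — after: cnt=6, r=5 — ok
T0 CAS — after: cnt=6, r=3 — retry
T1 LOAD — after: cnt=6, r=6 — load
T1 CAS — after: cnt=7, r=6 — ok
T1 LOAD — after: cnt=7, r=7 — load
T1 CAS — after: cnt=8, r=7 — ok
Mismatch at 8.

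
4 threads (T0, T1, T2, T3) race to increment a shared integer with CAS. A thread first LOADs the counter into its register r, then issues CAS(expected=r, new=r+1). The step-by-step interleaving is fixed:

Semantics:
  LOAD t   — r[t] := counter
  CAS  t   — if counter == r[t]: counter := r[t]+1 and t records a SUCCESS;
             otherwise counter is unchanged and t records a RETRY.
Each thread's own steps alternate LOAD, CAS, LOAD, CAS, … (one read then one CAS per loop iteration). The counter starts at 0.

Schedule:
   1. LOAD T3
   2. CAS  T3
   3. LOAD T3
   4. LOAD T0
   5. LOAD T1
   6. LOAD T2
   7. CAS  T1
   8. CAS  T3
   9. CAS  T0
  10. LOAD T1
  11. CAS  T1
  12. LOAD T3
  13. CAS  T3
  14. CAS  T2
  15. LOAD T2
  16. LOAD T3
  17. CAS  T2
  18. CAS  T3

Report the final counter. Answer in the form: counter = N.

1. LOAD T3 → mem=0 r[T3]=0 [LOAD]
2. CAS T3 → mem=1 r[T3]=0 [OK]
3. LOAD T3 → mem=1 r[T3]=1 [LOAD]
4. LOAD T0 → mem=1 r[T0]=1 [LOAD]
5. LOAD T1 → mem=1 r[T1]=1 [LOAD]
6. LOAD T2 → mem=1 r[T2]=1 [LOAD]
7. CAS T1 → mem=2 r[T1]=1 [OK]
8. CAS T3 → mem=2 r[T3]=1 [RETRY]
9. CAS T0 → mem=2 r[T0]=1 [RETRY]
10. LOAD T1 → mem=2 r[T1]=2 [LOAD]
11. CAS T1 → mem=3 r[T1]=2 [OK]
12. LOAD T3 → mem=3 r[T3]=3 [LOAD]
13. CAS T3 → mem=4 r[T3]=3 [OK]
14. CAS T2 → mem=4 r[T2]=1 [RETRY]
15. LOAD T2 → mem=4 r[T2]=4 [LOAD]
16. LOAD T3 → mem=4 r[T3]=4 [LOAD]
17. CAS T2 → mem=5 r[T2]=4 [OK]
18. CAS T3 → mem=5 r[T3]=4 [RETRY]

counter = 5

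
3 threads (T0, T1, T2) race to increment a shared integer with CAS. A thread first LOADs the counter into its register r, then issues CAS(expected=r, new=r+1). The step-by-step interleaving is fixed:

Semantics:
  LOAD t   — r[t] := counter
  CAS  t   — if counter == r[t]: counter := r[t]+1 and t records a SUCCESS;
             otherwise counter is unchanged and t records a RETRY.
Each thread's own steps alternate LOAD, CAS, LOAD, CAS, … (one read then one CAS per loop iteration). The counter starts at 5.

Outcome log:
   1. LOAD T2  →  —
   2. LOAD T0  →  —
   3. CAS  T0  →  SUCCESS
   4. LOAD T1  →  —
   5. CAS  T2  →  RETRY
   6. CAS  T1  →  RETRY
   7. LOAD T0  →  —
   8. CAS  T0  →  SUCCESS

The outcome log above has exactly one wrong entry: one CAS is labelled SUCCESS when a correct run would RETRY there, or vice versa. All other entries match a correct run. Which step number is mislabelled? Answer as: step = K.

Correct run:
1. LOAD T2 → mem=5 r[T2]=5 [LOAD]
2. LOAD T0 → mem=5 r[T0]=5 [LOAD]
3. CAS T0 → mem=6 r[T0]=5 [OK]
4. LOAD T1 → mem=6 r[T1]=6 [LOAD]
5. CAS T2 → mem=6 r[T2]=5 [RETRY]
6. CAS T1 → mem=7 r[T1]=6 [OK]
7. LOAD T0 → mem=7 r[T0]=7 [LOAD]
8. CAS T0 → mem=8 r[T0]=7 [OK]
Flip is step 6.

step = 6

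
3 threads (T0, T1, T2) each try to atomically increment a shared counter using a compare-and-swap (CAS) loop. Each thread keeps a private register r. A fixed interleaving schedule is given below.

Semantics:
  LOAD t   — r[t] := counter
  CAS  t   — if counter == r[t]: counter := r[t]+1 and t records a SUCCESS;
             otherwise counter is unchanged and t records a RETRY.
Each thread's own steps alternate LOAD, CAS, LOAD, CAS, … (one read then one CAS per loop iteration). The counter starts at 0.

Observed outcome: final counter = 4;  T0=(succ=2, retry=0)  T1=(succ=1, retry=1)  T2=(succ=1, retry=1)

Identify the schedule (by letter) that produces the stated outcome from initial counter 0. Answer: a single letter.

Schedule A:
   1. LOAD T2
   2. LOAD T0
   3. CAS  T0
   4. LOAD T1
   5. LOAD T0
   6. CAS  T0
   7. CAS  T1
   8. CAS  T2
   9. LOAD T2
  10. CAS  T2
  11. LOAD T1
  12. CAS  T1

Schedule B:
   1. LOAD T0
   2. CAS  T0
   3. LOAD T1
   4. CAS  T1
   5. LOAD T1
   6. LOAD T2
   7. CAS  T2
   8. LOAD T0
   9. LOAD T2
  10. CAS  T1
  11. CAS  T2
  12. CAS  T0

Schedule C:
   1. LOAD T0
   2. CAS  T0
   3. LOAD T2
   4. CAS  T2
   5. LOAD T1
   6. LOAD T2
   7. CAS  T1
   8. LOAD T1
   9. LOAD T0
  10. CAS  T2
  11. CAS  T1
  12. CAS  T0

Run A:
   1) LOAD T2:  M=0  r_T2=0
   2) LOAD T0:  M=0  r_T0=0
   3) CAS  T0:  M=1  r_T0=0 ✓
   4) LOAD T1:  M=1  r_T1=1
   5) LOAD T0:  M=1  r_T0=1
   6) CAS  T0:  M=2  r_T0=1 ✓
   7) CAS  T1:  M=2  r_T1=1 ✗
   8) CAS  T2:  M=2  r_T2=0 ✗
   9) LOAD T2:  M=2  r_T2=2
  10) CAS  T2:  M=3  r_T2=2 ✓
  11) LOAD T1:  M=3  r_T1=3
  12) CAS  T1:  M=4  r_T1=3 ✓

A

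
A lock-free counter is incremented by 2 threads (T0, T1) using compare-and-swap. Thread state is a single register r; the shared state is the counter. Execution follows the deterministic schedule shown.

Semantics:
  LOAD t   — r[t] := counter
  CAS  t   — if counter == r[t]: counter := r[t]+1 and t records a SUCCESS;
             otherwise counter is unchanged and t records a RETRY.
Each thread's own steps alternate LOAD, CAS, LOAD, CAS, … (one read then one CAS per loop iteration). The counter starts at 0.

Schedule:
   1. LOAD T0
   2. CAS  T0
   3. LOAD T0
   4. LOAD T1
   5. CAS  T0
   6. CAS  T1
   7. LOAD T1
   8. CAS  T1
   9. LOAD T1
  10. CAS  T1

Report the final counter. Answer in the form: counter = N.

1. LOAD T0 → mem=0 r[T0]=0 [LOAD]
2. CAS T0 → mem=1 r[T0]=0 [OK]
3. LOAD T0 → mem=1 r[T0]=1 [LOAD]
4. LOAD T1 → mem=1 r[T1]=1 [LOAD]
5. CAS T0 → mem=2 r[T0]=1 [OK]
6. CAS T1 → mem=2 r[T1]=1 [RETRY]
7. LOAD T1 → mem=2 r[T1]=2 [LOAD]
8. CAS T1 → mem=3 r[T1]=2 [OK]
9. LOAD T1 → mem=3 r[T1]=3 [LOAD]
10. CAS T1 → mem=4 r[T1]=3 [OK]

counter = 4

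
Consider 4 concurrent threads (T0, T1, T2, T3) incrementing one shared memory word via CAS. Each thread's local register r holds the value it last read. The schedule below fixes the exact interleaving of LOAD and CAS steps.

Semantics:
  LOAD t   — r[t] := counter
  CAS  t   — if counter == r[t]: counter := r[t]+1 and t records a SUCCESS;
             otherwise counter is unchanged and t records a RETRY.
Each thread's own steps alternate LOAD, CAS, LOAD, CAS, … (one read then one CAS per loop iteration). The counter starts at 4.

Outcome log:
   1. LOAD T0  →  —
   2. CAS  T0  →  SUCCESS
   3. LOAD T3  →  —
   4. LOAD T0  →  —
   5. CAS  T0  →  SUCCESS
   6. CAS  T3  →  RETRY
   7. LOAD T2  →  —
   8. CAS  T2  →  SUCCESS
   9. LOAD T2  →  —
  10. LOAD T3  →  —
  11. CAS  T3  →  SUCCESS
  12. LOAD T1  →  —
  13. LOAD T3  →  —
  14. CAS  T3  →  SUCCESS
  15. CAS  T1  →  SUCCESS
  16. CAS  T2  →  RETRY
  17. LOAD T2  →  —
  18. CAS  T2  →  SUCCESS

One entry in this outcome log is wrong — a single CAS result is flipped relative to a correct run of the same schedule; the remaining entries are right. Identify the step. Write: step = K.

step = 15

Correct run:
#1 T0 reads 4
#2 T0 CAS(4→5) writes; counter now 5
#3 T3 reads 5
#4 T0 reads 5
#5 T0 CAS(5→6) writes; counter now 6
#6 T3 CAS(5→6) fails; counter now 6
#7 T2 reads 6
#8 T2 CAS(6→7) writes; counter now 7
#9 T2 reads 7
#10 T3 reads 7
#11 T3 CAS(7→8) writes; counter now 8
#12 T1 reads 8
#13 T3 reads 8
#14 T3 CAS(8→9) writes; counter now 9
#15 T1 CAS(8→9) fails; counter now 9
#16 T2 CAS(7→8) fails; counter now 9
#17 T2 reads 9
#18 T2 CAS(9→10) writes; counter now 10
Mismatch at 15.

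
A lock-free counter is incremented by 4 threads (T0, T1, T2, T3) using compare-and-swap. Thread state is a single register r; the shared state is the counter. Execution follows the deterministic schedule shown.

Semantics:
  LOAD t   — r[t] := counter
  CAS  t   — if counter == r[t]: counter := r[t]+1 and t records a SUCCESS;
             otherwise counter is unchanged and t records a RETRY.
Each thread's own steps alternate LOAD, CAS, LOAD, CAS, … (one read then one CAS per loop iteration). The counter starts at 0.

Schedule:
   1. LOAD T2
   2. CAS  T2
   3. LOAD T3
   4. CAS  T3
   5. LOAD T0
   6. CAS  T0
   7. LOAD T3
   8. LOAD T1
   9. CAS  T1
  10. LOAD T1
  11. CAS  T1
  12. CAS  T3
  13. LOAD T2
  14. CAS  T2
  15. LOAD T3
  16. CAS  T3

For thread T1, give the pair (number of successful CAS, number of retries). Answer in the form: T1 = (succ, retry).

   1) LOAD T2:  M=0  r_T2=0
   2) CAS  T2:  M=1  r_T2=0 ✓
   3) LOAD T3:  M=1  r_T3=1
   4) CAS  T3:  M=2  r_T3=1 ✓
   5) LOAD T0:  M=2  r_T0=2
   6) CAS  T0:  M=3  r_T0=2 ✓
   7) LOAD T3:  M=3  r_T3=3
   8) LOAD T1:  M=3  r_T1=3
   9) CAS  T1:  M=4  r_T1=3 ✓
  10) LOAD T1:  M=4  r_T1=4
  11) CAS  T1:  M=5  r_T1=4 ✓
  12) CAS  T3:  M=5  r_T3=3 ✗
  13) LOAD T2:  M=5  r_T2=5
  14) CAS  T2:  M=6  r_T2=5 ✓
  15) LOAD T3:  M=6  r_T3=6
  16) CAS  T3:  M=7  r_T3=6 ✓

T1 = (2, 0)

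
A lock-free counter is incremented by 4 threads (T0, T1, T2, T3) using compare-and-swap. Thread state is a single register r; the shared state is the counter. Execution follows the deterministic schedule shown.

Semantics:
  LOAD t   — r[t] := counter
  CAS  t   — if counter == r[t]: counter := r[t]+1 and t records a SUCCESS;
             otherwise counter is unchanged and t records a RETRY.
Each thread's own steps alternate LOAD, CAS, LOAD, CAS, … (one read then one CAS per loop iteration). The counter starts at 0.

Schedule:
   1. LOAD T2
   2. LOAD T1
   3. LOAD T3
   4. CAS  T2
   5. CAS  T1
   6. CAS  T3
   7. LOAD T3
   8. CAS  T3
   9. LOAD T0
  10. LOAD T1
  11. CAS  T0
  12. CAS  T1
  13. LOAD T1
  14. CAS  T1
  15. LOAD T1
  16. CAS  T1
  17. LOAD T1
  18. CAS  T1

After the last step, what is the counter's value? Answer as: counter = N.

T2 LOAD — after: cnt=0, r=0 — load
T1 LOAD — after: cnt=0, r=0 — load
T3 LOAD — after: cnt=0, r=0 — load
T2 CAS — after: cnt=1, r=0 — ok
T1 CAS — after: cnt=1, r=0 — retry
T3 CAS — after: cnt=1, r=0 — retry
T3 LOAD — after: cnt=1, r=1 — load
T3 CAS — after: cnt=2, r=1 — ok
T0 LOAD — after: cnt=2, r=2 — load
T1 LOAD — after: cnt=2, r=2 — load
T0 CAS — after: cnt=3, r=2 — ok
T1 CAS — after: cnt=3, r=2 — retry
T1 LOAD — after: cnt=3, r=3 — load
T1 CAS — after: cnt=4, r=3 — ok
T1 LOAD — after: cnt=4, r=4 — load
T1 CAS — after: cnt=5, r=4 — ok
T1 LOAD — after: cnt=5, r=5 — load
T1 CAS — after: cnt=6, r=5 — ok

counter = 6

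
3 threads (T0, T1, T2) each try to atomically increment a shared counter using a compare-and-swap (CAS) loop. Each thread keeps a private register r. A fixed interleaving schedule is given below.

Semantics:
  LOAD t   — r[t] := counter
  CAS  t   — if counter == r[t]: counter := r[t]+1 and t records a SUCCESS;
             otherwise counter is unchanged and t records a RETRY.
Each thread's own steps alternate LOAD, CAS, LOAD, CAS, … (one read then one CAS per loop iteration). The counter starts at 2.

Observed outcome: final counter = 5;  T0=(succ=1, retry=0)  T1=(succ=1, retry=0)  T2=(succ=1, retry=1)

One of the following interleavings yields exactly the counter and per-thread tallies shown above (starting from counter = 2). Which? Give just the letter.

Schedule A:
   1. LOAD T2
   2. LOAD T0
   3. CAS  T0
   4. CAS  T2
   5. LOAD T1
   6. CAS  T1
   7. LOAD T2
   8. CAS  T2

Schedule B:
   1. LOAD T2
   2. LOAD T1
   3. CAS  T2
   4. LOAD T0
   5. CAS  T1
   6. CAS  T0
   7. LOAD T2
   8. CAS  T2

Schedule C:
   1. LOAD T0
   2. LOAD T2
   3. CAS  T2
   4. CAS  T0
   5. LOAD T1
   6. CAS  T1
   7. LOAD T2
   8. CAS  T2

A

Simulating candidate A:
#1 T2 reads 2
#2 T0 reads 2
#3 T0 CAS(2→3) writes; counter now 3
#4 T2 CAS(2→3) fails; counter now 3
#5 T1 reads 3
#6 T1 CAS(3→4) writes; counter now 4
#7 T2 reads 4
#8 T2 CAS(4→5) writes; counter now 5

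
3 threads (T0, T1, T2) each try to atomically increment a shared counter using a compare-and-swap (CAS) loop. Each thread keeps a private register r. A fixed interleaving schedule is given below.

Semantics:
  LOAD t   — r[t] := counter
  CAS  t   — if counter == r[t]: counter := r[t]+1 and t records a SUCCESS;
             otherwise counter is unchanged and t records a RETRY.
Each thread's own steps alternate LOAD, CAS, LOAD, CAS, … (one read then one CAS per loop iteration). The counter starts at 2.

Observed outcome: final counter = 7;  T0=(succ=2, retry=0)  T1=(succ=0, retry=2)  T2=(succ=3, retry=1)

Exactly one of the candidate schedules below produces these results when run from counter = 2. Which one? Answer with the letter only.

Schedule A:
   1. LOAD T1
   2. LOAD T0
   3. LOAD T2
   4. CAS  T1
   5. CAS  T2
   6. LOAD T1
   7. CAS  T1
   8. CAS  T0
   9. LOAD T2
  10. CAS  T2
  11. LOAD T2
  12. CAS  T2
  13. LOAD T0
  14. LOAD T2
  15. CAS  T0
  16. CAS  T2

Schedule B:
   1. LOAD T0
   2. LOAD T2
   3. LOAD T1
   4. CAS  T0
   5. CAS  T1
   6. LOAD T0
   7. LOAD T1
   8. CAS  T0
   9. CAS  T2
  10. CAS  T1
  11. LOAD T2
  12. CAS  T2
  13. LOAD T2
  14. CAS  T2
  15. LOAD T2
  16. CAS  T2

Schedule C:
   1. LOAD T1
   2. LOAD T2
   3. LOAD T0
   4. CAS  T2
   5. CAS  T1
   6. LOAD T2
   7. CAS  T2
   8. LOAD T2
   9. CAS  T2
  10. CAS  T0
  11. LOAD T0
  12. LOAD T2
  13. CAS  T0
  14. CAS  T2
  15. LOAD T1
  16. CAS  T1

B

Tracing schedule B:
1. LOAD T0 → mem=2 r[T0]=2 [LOAD]
2. LOAD T2 → mem=2 r[T2]=2 [LOAD]
3. LOAD T1 → mem=2 r[T1]=2 [LOAD]
4. CAS T0 → mem=3 r[T0]=2 [OK]
5. CAS T1 → mem=3 r[T1]=2 [RETRY]
6. LOAD T0 → mem=3 r[T0]=3 [LOAD]
7. LOAD T1 → mem=3 r[T1]=3 [LOAD]
8. CAS T0 → mem=4 r[T0]=3 [OK]
9. CAS T2 → mem=4 r[T2]=2 [RETRY]
10. CAS T1 → mem=4 r[T1]=3 [RETRY]
11. LOAD T2 → mem=4 r[T2]=4 [LOAD]
12. CAS T2 → mem=5 r[T2]=4 [OK]
13. LOAD T2 → mem=5 r[T2]=5 [LOAD]
14. CAS T2 → mem=6 r[T2]=5 [OK]
15. LOAD T2 → mem=6 r[T2]=6 [LOAD]
16. CAS T2 → mem=7 r[T2]=6 [OK]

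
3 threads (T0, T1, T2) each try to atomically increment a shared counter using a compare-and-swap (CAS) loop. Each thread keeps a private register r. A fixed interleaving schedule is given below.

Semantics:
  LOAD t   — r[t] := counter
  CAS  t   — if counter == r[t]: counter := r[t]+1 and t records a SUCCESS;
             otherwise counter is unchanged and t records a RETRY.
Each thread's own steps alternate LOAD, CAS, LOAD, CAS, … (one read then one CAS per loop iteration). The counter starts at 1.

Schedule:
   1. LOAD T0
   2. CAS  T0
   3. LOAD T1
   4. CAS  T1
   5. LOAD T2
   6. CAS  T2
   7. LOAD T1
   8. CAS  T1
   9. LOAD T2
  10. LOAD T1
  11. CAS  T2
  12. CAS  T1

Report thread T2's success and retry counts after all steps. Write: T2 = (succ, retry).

T0 LOAD — after: cnt=1, r=1 — load
T0 CAS — after: cnt=2, r=1 — ok
T1 LOAD — after: cnt=2, r=2 — load
T1 CAS — after: cnt=3, r=2 — ok
T2 LOAD — after: cnt=3, r=3 — load
T2 CAS — after: cnt=4, r=3 — ok
T1 LOAD — after: cnt=4, r=4 — load
T1 CAS — after: cnt=5, r=4 — ok
T2 LOAD — after: cnt=5, r=5 — load
T1 LOAD — after: cnt=5, r=5 — load
T2 CAS — after: cnt=6, r=5 — ok
T1 CAS — after: cnt=6, r=5 — retry

T2 = (2, 0)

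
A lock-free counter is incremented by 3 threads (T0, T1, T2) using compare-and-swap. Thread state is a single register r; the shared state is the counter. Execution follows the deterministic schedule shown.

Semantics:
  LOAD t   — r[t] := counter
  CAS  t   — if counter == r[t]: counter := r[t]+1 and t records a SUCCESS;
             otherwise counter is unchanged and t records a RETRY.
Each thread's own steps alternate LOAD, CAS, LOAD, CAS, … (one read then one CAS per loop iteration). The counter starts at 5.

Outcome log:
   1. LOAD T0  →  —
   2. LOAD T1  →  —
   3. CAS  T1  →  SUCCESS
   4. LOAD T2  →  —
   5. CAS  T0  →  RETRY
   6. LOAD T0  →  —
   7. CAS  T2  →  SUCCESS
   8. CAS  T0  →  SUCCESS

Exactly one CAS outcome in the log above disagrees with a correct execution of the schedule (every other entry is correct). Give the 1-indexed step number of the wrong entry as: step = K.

Reference trace:
[1] T0.load  rd  (counter 5, T0.r 5)
[2] T1.load  rd  (counter 5, T1.r 5)
[3] T1.cas  hit  (counter 6, T1.r 5)
[4] T2.load  rd  (counter 6, T2.r 6)
[5] T0.cas  miss  (counter 6, T0.r 5)
[6] T0.load  rd  (counter 6, T0.r 6)
[7] T2.cas  hit  (counter 7, T2.r 6)
[8] T0.cas  miss  (counter 7, T0.r 6)
Flip is step 8.

step = 8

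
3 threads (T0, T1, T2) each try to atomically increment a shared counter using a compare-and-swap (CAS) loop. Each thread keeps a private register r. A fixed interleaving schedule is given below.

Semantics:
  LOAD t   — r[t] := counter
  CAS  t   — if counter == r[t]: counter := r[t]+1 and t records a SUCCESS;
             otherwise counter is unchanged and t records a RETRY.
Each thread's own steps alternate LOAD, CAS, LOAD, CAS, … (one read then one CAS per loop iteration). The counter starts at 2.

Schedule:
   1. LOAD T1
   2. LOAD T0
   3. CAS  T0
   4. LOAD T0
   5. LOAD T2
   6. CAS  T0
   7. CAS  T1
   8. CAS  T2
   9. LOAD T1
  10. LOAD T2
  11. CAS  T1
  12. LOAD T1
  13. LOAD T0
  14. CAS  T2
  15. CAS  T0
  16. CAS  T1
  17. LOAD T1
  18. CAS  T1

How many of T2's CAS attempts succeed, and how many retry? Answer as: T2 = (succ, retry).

T2 = (0, 2)

[1] T1.load  rd  (counter 2, T1.r 2)
[2] T0.load  rd  (counter 2, T0.r 2)
[3] T0.cas  hit  (counter 3, T0.r 2)
[4] T0.load  rd  (counter 3, T0.r 3)
[5] T2.load  rd  (counter 3, T2.r 3)
[6] T0.cas  hit  (counter 4, T0.r 3)
[7] T1.cas  miss  (counter 4, T1.r 2)
[8] T2.cas  miss  (counter 4, T2.r 3)
[9] T1.load  rd  (counter 4, T1.r 4)
[10] T2.load  rd  (counter 4, T2.r 4)
[11] T1.cas  hit  (counter 5, T1.r 4)
[12] T1.load  rd  (counter 5, T1.r 5)
[13] T0.load  rd  (counter 5, T0.r 5)
[14] T2.cas  miss  (counter 5, T2.r 4)
[15] T0.cas  hit  (counter 6, T0.r 5)
[16] T1.cas  miss  (counter 6, T1.r 5)
[17] T1.load  rd  (counter 6, T1.r 6)
[18] T1.cas  hit  (counter 7, T1.r 6)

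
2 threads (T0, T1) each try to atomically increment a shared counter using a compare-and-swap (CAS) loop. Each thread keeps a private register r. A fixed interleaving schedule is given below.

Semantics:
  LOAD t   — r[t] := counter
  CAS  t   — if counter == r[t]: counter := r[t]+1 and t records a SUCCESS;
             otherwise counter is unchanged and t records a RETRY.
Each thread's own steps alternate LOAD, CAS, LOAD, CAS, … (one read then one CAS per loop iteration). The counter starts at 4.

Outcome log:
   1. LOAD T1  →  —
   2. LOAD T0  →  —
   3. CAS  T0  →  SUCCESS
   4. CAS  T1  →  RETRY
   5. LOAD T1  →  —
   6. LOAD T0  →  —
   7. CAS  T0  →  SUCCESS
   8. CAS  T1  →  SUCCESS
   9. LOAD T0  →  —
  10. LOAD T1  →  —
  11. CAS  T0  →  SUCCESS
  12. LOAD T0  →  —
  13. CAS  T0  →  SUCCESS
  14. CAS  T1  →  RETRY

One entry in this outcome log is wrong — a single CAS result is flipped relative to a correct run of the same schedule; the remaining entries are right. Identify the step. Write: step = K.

step = 8

Correct run:
T1 LOAD — after: cnt=4, r=4 — load
T0 LOAD — after: cnt=4, r=4 — load
T0 CAS — after: cnt=5, r=4 — ok
T1 CAS — after: cnt=5, r=4 — retry
T1 LOAD — after: cnt=5, r=5 — load
T0 LOAD — after: cnt=5, r=5 — load
T0 CAS — after: cnt=6, r=5 — ok
T1 CAS — after: cnt=6, r=5 — retry
T0 LOAD — after: cnt=6, r=6 — load
T1 LOAD — after: cnt=6, r=6 — load
T0 CAS — after: cnt=7, r=6 — ok
T0 LOAD — after: cnt=7, r=7 — load
T0 CAS — after: cnt=8, r=7 — ok
T1 CAS — after: cnt=8, r=6 — retry
Flip is step 8.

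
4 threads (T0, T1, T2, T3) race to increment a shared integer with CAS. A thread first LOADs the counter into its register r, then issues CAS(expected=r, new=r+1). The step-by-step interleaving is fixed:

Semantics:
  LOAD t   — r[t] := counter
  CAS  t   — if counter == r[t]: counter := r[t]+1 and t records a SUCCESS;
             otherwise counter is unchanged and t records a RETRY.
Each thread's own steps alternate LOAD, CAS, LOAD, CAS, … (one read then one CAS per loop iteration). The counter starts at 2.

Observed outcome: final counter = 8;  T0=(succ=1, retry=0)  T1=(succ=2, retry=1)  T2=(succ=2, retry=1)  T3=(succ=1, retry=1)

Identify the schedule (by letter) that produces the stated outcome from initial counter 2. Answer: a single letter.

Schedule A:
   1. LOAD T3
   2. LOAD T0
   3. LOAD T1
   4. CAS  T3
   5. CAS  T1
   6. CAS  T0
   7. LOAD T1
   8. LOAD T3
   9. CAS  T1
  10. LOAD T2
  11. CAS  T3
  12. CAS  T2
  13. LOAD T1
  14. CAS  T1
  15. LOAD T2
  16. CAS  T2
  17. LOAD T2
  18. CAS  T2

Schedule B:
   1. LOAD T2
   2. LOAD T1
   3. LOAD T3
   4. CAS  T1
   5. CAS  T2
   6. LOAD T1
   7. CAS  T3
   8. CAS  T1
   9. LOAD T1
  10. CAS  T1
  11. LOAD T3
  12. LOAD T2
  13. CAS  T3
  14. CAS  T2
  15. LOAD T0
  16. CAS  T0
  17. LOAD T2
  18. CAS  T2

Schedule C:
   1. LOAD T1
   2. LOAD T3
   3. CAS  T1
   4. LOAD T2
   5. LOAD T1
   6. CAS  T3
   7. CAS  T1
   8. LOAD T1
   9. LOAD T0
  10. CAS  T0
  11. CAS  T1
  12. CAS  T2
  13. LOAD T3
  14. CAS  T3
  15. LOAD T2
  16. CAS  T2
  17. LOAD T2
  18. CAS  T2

Run C:
T1 LOAD — after: cnt=2, r=2 — load
T3 LOAD — after: cnt=2, r=2 — load
T1 CAS — after: cnt=3, r=2 — ok
T2 LOAD — after: cnt=3, r=3 — load
T1 LOAD — after: cnt=3, r=3 — load
T3 CAS — after: cnt=3, r=2 — retry
T1 CAS — after: cnt=4, r=3 — ok
T1 LOAD — after: cnt=4, r=4 — load
T0 LOAD — after: cnt=4, r=4 — load
T0 CAS — after: cnt=5, r=4 — ok
T1 CAS — after: cnt=5, r=4 — retry
T2 CAS — after: cnt=5, r=3 — retry
T3 LOAD — after: cnt=5, r=5 — load
T3 CAS — after: cnt=6, r=5 — ok
T2 LOAD — after: cnt=6, r=6 — load
T2 CAS — after: cnt=7, r=6 — ok
T2 LOAD — after: cnt=7, r=7 — load
T2 CAS — after: cnt=8, r=7 — ok

C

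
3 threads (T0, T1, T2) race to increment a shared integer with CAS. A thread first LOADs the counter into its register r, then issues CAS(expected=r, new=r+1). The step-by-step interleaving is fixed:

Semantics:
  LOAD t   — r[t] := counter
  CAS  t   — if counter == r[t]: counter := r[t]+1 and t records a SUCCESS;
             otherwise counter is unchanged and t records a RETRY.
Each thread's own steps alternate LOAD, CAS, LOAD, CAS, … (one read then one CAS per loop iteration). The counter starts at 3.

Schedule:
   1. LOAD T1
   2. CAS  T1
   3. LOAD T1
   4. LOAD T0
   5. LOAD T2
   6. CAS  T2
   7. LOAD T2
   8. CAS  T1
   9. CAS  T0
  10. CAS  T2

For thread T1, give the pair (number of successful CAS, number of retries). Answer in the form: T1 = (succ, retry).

T1 = (1, 1)

step 1: T1 LOAD ⇒ load; ctr=3 reg=3
step 2: T1 CAS ⇒ ok; ctr=4 reg=3
step 3: T1 LOAD ⇒ load; ctr=4 reg=4
step 4: T0 LOAD ⇒ load; ctr=4 reg=4
step 5: T2 LOAD ⇒ load; ctr=4 reg=4
step 6: T2 CAS ⇒ ok; ctr=5 reg=4
step 7: T2 LOAD ⇒ load; ctr=5 reg=5
step 8: T1 CAS ⇒ retry; ctr=5 reg=4
step 9: T0 CAS ⇒ retry; ctr=5 reg=4
step 10: T2 CAS ⇒ ok; ctr=6 reg=5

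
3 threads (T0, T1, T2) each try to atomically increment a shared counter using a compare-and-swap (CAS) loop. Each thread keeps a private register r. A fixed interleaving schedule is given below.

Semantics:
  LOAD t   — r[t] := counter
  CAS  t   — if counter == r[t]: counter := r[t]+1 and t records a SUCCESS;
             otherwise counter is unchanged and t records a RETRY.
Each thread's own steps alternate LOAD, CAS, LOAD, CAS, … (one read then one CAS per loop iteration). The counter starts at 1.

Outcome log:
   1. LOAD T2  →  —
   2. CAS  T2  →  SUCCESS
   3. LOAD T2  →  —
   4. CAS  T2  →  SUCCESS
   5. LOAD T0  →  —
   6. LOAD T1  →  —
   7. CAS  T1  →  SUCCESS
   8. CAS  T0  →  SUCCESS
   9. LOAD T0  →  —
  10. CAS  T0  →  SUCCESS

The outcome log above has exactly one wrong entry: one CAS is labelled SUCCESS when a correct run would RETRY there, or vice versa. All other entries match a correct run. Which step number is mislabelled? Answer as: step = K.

step = 8

Correct run:
T2 LOAD — after: cnt=1, r=1 — load
T2 CAS — after: cnt=2, r=1 — ok
T2 LOAD — after: cnt=2, r=2 — load
T2 CAS — after: cnt=3, r=2 — ok
T0 LOAD — after: cnt=3, r=3 — load
T1 LOAD — after: cnt=3, r=3 — load
T1 CAS — after: cnt=4, r=3 — ok
T0 CAS — after: cnt=4, r=3 — retry
T0 LOAD — after: cnt=4, r=4 — load
T0 CAS — after: cnt=5, r=4 — ok
Mismatch at 8.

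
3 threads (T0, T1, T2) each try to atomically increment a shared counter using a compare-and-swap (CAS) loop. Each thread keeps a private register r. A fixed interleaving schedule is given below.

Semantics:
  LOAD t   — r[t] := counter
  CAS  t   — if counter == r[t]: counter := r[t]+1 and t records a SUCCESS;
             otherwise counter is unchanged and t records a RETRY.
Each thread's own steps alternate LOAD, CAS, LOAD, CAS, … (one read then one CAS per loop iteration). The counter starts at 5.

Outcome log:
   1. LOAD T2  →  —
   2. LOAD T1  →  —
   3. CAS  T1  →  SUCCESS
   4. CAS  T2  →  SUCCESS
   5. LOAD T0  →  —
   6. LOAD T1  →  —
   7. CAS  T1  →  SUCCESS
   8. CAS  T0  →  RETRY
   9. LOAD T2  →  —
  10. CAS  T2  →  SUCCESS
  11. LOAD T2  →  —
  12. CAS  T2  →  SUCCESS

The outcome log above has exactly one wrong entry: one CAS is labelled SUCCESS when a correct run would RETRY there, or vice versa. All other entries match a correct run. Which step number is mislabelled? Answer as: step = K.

Correct run:
[1] T2.load  rd  (counter 5, T2.r 5)
[2] T1.load  rd  (counter 5, T1.r 5)
[3] T1.cas  hit  (counter 6, T1.r 5)
[4] T2.cas  miss  (counter 6, T2.r 5)
[5] T0.load  rd  (counter 6, T0.r 6)
[6] T1.load  rd  (counter 6, T1.r 6)
[7] T1.cas  hit  (counter 7, T1.r 6)
[8] T0.cas  miss  (counter 7, T0.r 6)
[9] T2.load  rd  (counter 7, T2.r 7)
[10] T2.cas  hit  (counter 8, T2.r 7)
[11] T2.load  rd  (counter 8, T2.r 8)
[12] T2.cas  hit  (counter 9, T2.r 8)
Log disagrees first at step 4.

step = 4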